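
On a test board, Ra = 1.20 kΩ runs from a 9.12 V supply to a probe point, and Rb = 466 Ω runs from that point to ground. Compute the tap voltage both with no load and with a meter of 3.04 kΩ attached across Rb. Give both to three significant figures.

Unloaded: 2.55 V; loaded: 2.30 V

Open-circuit: V = 9.12 × 466/(1200 + 466) = 2.55 V.
With the load, Rb becomes Rb‖R_L = 404.1 Ω, so V = 9.12 × 404.1/1604 = 2.30 V.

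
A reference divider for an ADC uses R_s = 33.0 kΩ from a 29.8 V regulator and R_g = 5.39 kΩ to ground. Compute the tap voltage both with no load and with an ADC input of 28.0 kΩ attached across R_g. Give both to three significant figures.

Unloaded: 4.18 V; loaded: 3.59 V

Open-circuit: V = 29.8 × 5.39/(33.0 + 5.39) = 4.18 V.
With the load, R_g becomes R_g‖R_L = 4.520 kΩ, so V = 29.8 × 4.520/37.52 = 3.59 V.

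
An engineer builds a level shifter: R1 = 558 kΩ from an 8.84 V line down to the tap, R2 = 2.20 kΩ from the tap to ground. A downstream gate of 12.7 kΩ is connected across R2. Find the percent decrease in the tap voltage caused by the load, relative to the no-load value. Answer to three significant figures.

14.7 %

Unloaded V = 8.84 × 2.20/560.2 = 0.034716 V.
Loaded: R2‖R_L = 1.875 kΩ, giving V = 8.84 × 1.875/559.9 = 0.029607 V.
Drop = (0.034716 − 0.029607) / 0.034716 = 14.7 %.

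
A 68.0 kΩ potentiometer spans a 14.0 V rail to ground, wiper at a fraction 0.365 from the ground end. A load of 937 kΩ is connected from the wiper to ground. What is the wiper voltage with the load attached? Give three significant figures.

V ≈ 5.03 V

The wiper splits the pot into (1−α)R = 43.18 kΩ above and αR = 24.82 kΩ below.
Lower section ‖ load = 24.18 kΩ.
V_wiper = 14.0 × 24.18/(43.18 + 24.18) = 5.03 V.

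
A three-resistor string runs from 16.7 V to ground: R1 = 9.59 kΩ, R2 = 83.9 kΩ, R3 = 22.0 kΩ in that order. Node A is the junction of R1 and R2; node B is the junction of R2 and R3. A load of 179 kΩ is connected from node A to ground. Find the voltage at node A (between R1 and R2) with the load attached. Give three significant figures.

Below node A the series string R2+R3 = 105.9 kΩ sits in parallel with the 179 kΩ load: 66.54 kΩ.
V_A = 16.7 × 66.54/(9.59 + 66.54) = 14.6 V.

V ≈ 14.6 V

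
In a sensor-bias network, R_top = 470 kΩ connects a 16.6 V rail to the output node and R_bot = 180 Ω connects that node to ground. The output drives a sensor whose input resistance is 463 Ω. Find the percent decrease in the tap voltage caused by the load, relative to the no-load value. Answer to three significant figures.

28.0 %

The divider's output (Thévenin) resistance is R_top‖R_bot = 179.9 Ω.
Fractional drop under load = R_th/(R_th + R_L) = 179.9 / (179.9 + 463) = 0.2799.
So the output falls by 28.0 %.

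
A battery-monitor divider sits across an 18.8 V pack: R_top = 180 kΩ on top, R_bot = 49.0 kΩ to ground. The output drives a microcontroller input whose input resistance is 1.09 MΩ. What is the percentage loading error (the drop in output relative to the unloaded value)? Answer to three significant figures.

3.41 %

The divider's output (Thévenin) resistance is R_top‖R_bot = 38.52 kΩ.
Fractional drop under load = R_th/(R_th + R_L) = 38.52 / (38.52 + 1090) = 0.03413.
So the output falls by 3.41 %.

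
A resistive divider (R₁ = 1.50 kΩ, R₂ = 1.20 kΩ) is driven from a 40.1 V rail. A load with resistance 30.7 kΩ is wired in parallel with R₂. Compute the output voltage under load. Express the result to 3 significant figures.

The load sits in parallel with R₂: R₂‖R_L = (1.20 × 30.7) / (1.20 + 30.7) = 1.155 kΩ.
V_out = 40.1 × 1.155 / (1.50 + 1.155) = 40.1 × 1.155/2.655 = 17.4 V.

V_out ≈ 17.4 V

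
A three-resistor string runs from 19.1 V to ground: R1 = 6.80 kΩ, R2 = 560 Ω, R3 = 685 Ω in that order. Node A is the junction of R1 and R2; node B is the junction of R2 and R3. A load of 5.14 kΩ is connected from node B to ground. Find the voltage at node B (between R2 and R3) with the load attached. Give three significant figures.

V ≈ 1.45 V

At node B, R3 is in parallel with the load: R3‖R_L = 604.4 Ω.
Below node A the resistance is R2 + (R3‖R_L) = 1164 Ω, so V_A = 19.1 × 1164/7964 = 2.793 V.
Then V_B = V_A × (R3‖R_L)/(R2 + R3‖R_L) = 2.793 × 604.4/1164 = 1.45 V.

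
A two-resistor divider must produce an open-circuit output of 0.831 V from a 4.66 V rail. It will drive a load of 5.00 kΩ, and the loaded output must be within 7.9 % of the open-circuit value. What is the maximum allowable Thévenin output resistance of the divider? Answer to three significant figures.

R_th ≤ 429 Ω

Loading drop = R_th/(R_th + R_L) ≤ 0.0790, so R_th ≤ R_L · ε/(1−ε) = 5.00 kΩ × 0.0790/0.9210 = 429 Ω.
(Any R1, R2 with R2/(R1+R2) = 0.178 and R1‖R2 ≤ 429 Ω will meet the spec.)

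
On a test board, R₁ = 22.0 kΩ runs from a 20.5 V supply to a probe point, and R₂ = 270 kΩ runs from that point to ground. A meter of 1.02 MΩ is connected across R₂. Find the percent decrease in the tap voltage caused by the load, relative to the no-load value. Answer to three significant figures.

1.96 %

The divider's output (Thévenin) resistance is R₁‖R₂ = 20.34 kΩ.
Fractional drop under load = R_th/(R_th + R_L) = 20.34 / (20.34 + 1020) = 0.01955.
So the output falls by 1.96 %.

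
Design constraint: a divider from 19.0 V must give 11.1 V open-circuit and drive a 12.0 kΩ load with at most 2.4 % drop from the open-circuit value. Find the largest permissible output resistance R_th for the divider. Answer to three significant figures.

Loading drop = R_th/(R_th + R_L) ≤ 0.0240, so R_th ≤ R_L · ε/(1−ε) = 12.0 kΩ × 0.0240/0.9760 = 295 Ω.
(Any R1, R2 with R2/(R1+R2) = 0.584 and R1‖R2 ≤ 295 Ω will meet the spec.)

R_th ≤ 295 Ω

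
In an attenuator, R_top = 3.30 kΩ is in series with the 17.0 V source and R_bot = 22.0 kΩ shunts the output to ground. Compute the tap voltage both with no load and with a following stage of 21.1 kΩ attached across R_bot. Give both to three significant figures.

Unloaded: 14.8 V; loaded: 13.0 V

Open-circuit: V = 17.0 × 22.0/(3.30 + 22.0) = 14.8 V.
With the load, R_bot becomes R_bot‖R_L = 10.77 kΩ, so V = 17.0 × 10.77/14.07 = 13.0 V.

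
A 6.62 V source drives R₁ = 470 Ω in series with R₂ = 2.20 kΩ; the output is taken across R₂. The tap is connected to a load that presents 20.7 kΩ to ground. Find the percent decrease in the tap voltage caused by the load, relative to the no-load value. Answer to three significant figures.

1.84 %

The divider's output (Thévenin) resistance is R₁‖R₂ = 387.3 Ω.
Fractional drop under load = R_th/(R_th + R_L) = 387.3 / (387.3 + 20700) = 0.01836.
So the output falls by 1.84 %.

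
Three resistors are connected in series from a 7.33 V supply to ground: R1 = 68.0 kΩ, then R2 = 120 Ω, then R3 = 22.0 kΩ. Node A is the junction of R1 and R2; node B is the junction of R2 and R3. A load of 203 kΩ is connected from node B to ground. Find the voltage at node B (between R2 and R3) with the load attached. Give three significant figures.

At node B, R3 is in parallel with the load: R3‖R_L = 19850 Ω.
Below node A the resistance is R2 + (R3‖R_L) = 19970 Ω, so V_A = 7.33 × 19970/87970 = 1.664 V.
Then V_B = V_A × (R3‖R_L)/(R2 + R3‖R_L) = 1.664 × 19850/19970 = 1.65 V.

V ≈ 1.65 V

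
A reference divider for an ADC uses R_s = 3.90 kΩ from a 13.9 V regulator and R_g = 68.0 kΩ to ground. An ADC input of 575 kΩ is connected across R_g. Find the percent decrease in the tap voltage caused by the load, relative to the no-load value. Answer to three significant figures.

0.637 %

The divider's output (Thévenin) resistance is R_s‖R_g = 3.688 kΩ.
Fractional drop under load = R_th/(R_th + R_L) = 3.688 / (3.688 + 575) = 0.006374.
So the output falls by 0.637 %.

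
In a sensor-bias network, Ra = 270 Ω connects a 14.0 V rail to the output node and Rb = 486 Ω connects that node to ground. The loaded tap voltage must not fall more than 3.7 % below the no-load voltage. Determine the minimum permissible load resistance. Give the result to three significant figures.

R_L(min) ≈ 4.52 kΩ

Output resistance R_th = Ra‖Rb = (270 × 486)/756.0 = 173.6 Ω.
The fractional drop is R_th/(R_th + R_L); requiring this ≤ 0.0370 gives R_L ≥ R_th(1/0.0370 − 1) = 173.6 × 26.03 = 4.52 kΩ.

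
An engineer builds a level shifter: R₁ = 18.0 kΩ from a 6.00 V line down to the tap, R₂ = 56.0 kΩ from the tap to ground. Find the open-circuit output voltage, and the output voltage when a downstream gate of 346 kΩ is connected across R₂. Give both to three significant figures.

Open-circuit: V = 6.00 × 56.0/(18.0 + 56.0) = 4.54 V.
With the load, R₂ becomes R₂‖R_L = 48.20 kΩ, so V = 6.00 × 48.20/66.20 = 4.37 V.

Unloaded: 4.54 V; loaded: 4.37 V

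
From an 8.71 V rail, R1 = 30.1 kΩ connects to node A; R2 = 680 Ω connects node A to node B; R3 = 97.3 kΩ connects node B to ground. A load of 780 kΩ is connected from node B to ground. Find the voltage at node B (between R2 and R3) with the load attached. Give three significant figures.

V ≈ 6.42 V

At node B, R3 is in parallel with the load: R3‖R_L = 86510 Ω.
Below node A the resistance is R2 + (R3‖R_L) = 87190 Ω, so V_A = 8.71 × 87190/117300 = 6.475 V.
Then V_B = V_A × (R3‖R_L)/(R2 + R3‖R_L) = 6.475 × 86510/87190 = 6.42 V.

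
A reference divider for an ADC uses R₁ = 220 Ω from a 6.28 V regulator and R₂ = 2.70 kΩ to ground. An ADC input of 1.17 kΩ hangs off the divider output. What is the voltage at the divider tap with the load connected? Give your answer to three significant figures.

V_out ≈ 4.95 V

The load sits in parallel with R₂: R₂‖R_L = (2700 × 1170) / (2700 + 1170) = 816.3 Ω.
V_out = 6.28 × 816.3 / (220 + 816.3) = 6.28 × 816.3/1036 = 4.95 V.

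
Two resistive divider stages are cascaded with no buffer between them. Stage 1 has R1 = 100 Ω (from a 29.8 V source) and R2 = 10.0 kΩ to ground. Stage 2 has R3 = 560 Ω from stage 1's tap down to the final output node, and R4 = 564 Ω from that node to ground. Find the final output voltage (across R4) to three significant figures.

V_out ≈ 13.6 V

Stage 2 presents R3+R4 = 1124 Ω as a load on stage 1's tap.
Stage 1's lower leg becomes R2‖(R3+R4) = 1010 Ω, so V_mid = 29.8 × 1010/1110 = 27.12 V.
Stage 2 is itself unloaded: V_out = V_mid × R4/(R3+R4) = 27.12 × 564/1124 = 13.6 V.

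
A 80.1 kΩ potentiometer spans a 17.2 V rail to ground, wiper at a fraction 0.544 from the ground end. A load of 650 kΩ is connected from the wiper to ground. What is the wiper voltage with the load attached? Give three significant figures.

The wiper splits the pot into (1−α)R = 36.53 kΩ above and αR = 43.57 kΩ below.
Lower section ‖ load = 40.84 kΩ.
V_wiper = 17.2 × 40.84/(36.53 + 40.84) = 9.08 V.

V ≈ 9.08 V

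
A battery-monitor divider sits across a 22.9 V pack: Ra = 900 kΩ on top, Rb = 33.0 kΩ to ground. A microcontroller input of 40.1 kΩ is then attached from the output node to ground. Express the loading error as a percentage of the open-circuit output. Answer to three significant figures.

The divider's output (Thévenin) resistance is Ra‖Rb = 31.83 kΩ.
Fractional drop under load = R_th/(R_th + R_L) = 31.83 / (31.83 + 40.1) = 0.4425.
So the output falls by 44.3 %.

44.3 %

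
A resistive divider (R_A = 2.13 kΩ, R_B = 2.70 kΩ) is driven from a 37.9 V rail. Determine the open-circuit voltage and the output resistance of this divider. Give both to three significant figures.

V_th is the open-circuit tap voltage: 37.9 × 2.70/(2.13 + 2.70) = 21.2 V.
With the supply zeroed, R_A and R_B appear in parallel from the tap: R_th = R_A‖R_B = (2.13 × 2.70)/4.830 = 1.19 kΩ.

V_th = 21.2 V, R_th = 1.19 kΩ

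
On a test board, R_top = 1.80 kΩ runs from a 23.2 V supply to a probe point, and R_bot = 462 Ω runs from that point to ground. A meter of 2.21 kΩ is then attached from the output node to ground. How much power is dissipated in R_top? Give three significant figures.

P ≈ 203 mW

Total resistance from the source is R_top + (R_bot‖R_L) = 2182 Ω, so I = 23.2/2182 Ω = 10.63 mA.
P = I²·R_top = (10.63 mA)² × 1.80 kΩ = 203 mW.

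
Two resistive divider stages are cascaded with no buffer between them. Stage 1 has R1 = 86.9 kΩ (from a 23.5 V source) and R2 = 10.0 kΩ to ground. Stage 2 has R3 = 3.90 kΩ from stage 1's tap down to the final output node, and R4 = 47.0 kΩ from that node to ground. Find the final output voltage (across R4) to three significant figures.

Stage 2 presents R3+R4 = 50.90 kΩ as a load on stage 1's tap.
Stage 1's lower leg becomes R2‖(R3+R4) = 8.358 kΩ, so V_mid = 23.5 × 8.358/95.26 = 2.062 V.
Stage 2 is itself unloaded: V_out = V_mid × R4/(R3+R4) = 2.062 × 47.0/50.90 = 1.90 V.

V_out ≈ 1.90 V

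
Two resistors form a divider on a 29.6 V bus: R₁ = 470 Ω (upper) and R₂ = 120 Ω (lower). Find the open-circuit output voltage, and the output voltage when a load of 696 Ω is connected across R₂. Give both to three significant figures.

Unloaded: 6.02 V; loaded: 5.29 V

Open-circuit: V = 29.6 × 120/(470 + 120) = 6.02 V.
With the load, R₂ becomes R₂‖R_L = 102.4 Ω, so V = 29.6 × 102.4/572.4 = 5.29 V.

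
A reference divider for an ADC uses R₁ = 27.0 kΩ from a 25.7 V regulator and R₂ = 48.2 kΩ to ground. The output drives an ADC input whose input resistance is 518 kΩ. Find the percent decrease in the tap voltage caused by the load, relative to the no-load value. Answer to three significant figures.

3.23 %

The divider's output (Thévenin) resistance is R₁‖R₂ = 17.31 kΩ.
Fractional drop under load = R_th/(R_th + R_L) = 17.31 / (17.31 + 518) = 0.03233.
So the output falls by 3.23 %.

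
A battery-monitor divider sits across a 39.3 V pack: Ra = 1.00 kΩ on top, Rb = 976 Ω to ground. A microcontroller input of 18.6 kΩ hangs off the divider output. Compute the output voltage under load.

The load sits in parallel with Rb: Rb‖R_L = (976 × 18600) / (976 + 18600) = 927.3 Ω.
V_out = 39.3 × 927.3 / (1000 + 927.3) = 39.3 × 927.3/1927 = 18.9 V.

V_out ≈ 18.9 V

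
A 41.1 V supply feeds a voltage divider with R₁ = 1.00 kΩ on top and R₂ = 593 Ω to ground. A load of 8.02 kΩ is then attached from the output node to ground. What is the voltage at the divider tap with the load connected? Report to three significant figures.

V_out ≈ 14.6 V

The load sits in parallel with R₂: R₂‖R_L = (593 × 8020) / (593 + 8020) = 552.2 Ω.
V_out = 41.1 × 552.2 / (1000 + 552.2) = 41.1 × 552.2/1552 = 14.6 V.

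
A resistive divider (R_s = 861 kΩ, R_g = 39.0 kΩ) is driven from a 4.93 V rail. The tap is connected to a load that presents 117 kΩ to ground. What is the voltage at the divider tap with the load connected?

V_out ≈ 0.162 V

The load sits in parallel with R_g: R_g‖R_L = (39.0 × 117) / (39.0 + 117) = 29.25 kΩ.
V_out = 4.93 × 29.25 / (861 + 29.25) = 4.93 × 29.25/890.2 = 0.162 V.
(Unloaded it would have been 0.214 V.)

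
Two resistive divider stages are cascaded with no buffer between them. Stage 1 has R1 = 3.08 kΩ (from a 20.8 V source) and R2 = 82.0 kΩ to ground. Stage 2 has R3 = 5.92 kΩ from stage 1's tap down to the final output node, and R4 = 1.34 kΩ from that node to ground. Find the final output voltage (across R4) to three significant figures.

V_out ≈ 2.63 V

Stage 2 presents R3+R4 = 7.260 kΩ as a load on stage 1's tap.
Stage 1's lower leg becomes R2‖(R3+R4) = 6.670 kΩ, so V_mid = 20.8 × 6.670/9.750 = 14.23 V.
Stage 2 is itself unloaded: V_out = V_mid × R4/(R3+R4) = 14.23 × 1.34/7.260 = 2.63 V.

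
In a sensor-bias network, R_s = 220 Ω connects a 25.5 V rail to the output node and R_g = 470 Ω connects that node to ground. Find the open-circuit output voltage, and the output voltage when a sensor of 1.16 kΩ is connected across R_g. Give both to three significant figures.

Unloaded: 17.4 V; loaded: 15.4 V

Open-circuit: V = 25.5 × 470/(220 + 470) = 17.4 V.
With the load, R_g becomes R_g‖R_L = 334.5 Ω, so V = 25.5 × 334.5/554.5 = 15.4 V.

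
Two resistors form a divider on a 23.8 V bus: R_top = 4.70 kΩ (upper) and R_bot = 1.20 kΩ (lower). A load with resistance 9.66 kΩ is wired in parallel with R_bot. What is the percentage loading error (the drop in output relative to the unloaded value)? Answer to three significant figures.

9.00 %

Unloaded V = 23.8 × 1.20/5.900 = 4.8407 V.
Loaded: R_bot‖R_L = 1.067 kΩ, giving V = 23.8 × 1.067/5.767 = 4.4048 V.
Drop = (4.8407 − 4.4048) / 4.8407 = 9.00 %.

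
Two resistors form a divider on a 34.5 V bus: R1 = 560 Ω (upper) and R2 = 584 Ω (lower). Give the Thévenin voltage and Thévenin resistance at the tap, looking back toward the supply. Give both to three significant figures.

V_th is the open-circuit tap voltage: 34.5 × 584/(560 + 584) = 17.6 V.
With the supply zeroed, R1 and R2 appear in parallel from the tap: R_th = R1‖R2 = (560 × 584)/1144 = 286 Ω.

V_th = 17.6 V, R_th = 286 Ω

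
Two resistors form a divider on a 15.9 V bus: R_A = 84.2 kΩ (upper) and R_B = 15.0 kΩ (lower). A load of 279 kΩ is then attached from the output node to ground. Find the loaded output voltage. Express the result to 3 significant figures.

The load sits in parallel with R_B: R_B‖R_L = (15.0 × 279) / (15.0 + 279) = 14.23 kΩ.
V_out = 15.9 × 14.23 / (84.2 + 14.23) = 15.9 × 14.23/98.43 = 2.30 V.

V_out ≈ 2.30 V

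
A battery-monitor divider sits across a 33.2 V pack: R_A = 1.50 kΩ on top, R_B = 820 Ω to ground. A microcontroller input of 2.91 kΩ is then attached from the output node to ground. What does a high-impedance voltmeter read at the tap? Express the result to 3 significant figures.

The load sits in parallel with R_B: R_B‖R_L = (820 × 2910) / (820 + 2910) = 639.7 Ω.
V_out = 33.2 × 639.7 / (1500 + 639.7) = 33.2 × 639.7/2140 = 9.93 V.

V_out ≈ 9.93 V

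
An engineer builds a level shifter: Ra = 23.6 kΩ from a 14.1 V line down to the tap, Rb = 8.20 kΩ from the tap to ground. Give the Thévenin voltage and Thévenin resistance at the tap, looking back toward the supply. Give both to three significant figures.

V_th is the open-circuit tap voltage: 14.1 × 8.20/(23.6 + 8.20) = 3.64 V.
With the supply zeroed, Ra and Rb appear in parallel from the tap: R_th = Ra‖Rb = (23.6 × 8.20)/31.80 = 6.09 kΩ.

V_th = 3.64 V, R_th = 6.09 kΩ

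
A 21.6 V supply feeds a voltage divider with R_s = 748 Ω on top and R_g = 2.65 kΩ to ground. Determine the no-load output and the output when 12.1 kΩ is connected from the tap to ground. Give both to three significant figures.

Open-circuit: V = 21.6 × 2650/(748 + 2650) = 16.8 V.
With the load, R_g becomes R_g‖R_L = 2174 Ω, so V = 21.6 × 2174/2922 = 16.1 V.

Unloaded: 16.8 V; loaded: 16.1 V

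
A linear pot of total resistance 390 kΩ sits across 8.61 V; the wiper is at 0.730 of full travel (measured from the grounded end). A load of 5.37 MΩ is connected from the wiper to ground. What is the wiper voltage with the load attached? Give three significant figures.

V ≈ 6.20 V

The wiper splits the pot into (1−α)R = 105.3 kΩ above and αR = 284.7 kΩ below.
Lower section ‖ load = 270.4 kΩ.
V_wiper = 8.61 × 270.4/(105.3 + 270.4) = 6.20 V.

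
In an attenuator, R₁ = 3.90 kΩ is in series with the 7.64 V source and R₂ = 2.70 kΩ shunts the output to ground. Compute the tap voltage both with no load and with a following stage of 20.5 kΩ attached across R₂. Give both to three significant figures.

Open-circuit: V = 7.64 × 2.70/(3.90 + 2.70) = 3.13 V.
With the load, R₂ becomes R₂‖R_L = 2.386 kΩ, so V = 7.64 × 2.386/6.286 = 2.90 V.

Unloaded: 3.13 V; loaded: 2.90 V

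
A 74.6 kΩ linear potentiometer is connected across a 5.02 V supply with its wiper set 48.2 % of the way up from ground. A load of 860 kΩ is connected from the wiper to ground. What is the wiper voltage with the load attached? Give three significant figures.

V ≈ 2.37 V

The wiper splits the pot into (1−α)R = 38.64 kΩ above and αR = 35.96 kΩ below.
Lower section ‖ load = 34.51 kΩ.
V_wiper = 5.02 × 34.51/(38.64 + 34.51) = 2.37 V.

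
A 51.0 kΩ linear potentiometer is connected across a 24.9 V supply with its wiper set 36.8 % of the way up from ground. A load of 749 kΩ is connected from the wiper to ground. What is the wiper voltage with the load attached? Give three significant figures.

The wiper splits the pot into (1−α)R = 32.23 kΩ above and αR = 18.77 kΩ below.
Lower section ‖ load = 18.31 kΩ.
V_wiper = 24.9 × 18.31/(32.23 + 18.31) = 9.02 V.

V ≈ 9.02 V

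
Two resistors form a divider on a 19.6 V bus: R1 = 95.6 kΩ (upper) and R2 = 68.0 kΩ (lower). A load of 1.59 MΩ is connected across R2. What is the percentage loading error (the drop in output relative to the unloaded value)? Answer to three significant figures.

The divider's output (Thévenin) resistance is R1‖R2 = 39.74 kΩ.
Fractional drop under load = R_th/(R_th + R_L) = 39.74 / (39.74 + 1590) = 0.02438.
So the output falls by 2.44 %.

2.44 %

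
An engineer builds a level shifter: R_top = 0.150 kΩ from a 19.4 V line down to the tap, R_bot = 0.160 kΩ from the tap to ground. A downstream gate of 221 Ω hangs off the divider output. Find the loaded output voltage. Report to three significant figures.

The load sits in parallel with R_bot: R_bot‖R_L = (160 × 221) / (160 + 221) = 92.81 Ω.
V_out = 19.4 × 92.81 / (150 + 92.81) = 19.4 × 92.81/242.8 = 7.42 V.

V_out ≈ 7.42 V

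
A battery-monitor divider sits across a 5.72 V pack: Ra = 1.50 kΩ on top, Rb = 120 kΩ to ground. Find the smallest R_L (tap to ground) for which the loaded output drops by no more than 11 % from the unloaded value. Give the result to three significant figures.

R_L(min) ≈ 12.0 kΩ

Output resistance R_th = Ra‖Rb = (1.50 × 120)/121.5 = 1.481 kΩ.
The fractional drop is R_th/(R_th + R_L); requiring this ≤ 0.110 gives R_L ≥ R_th(1/0.110 − 1) = 1.481 × 8.091 = 12.0 kΩ.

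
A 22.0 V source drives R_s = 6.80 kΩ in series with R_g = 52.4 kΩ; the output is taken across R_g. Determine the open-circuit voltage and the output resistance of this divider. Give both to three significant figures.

V_th is the open-circuit tap voltage: 22.0 × 52.4/(6.80 + 52.4) = 19.5 V.
With the supply zeroed, R_s and R_g appear in parallel from the tap: R_th = R_s‖R_g = (6.80 × 52.4)/59.20 = 6.02 kΩ.

V_th = 19.5 V, R_th = 6.02 kΩ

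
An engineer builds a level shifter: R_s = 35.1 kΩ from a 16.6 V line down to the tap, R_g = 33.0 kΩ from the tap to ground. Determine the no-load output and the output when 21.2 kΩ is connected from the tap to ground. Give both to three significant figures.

Unloaded: 8.04 V; loaded: 4.46 V

Open-circuit: V = 16.6 × 33.0/(35.1 + 33.0) = 8.04 V.
With the load, R_g becomes R_g‖R_L = 12.91 kΩ, so V = 16.6 × 12.91/48.01 = 4.46 V.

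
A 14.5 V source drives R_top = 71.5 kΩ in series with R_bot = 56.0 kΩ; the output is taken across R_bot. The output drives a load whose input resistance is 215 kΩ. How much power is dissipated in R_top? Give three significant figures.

P ≈ 1.12 mW

Total resistance from the source is R_top + (R_bot‖R_L) = 115.9 kΩ, so I = 14.5/115.9 kΩ = 0.1251 mA.
P = I²·R_top = (0.1251 mA)² × 71.5 kΩ = 1.12 mW.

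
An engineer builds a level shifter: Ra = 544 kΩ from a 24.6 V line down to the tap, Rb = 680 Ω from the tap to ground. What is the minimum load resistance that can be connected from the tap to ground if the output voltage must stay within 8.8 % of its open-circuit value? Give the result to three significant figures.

R_L(min) ≈ 7.04 kΩ

Output resistance R_th = Ra‖Rb = (544000 × 680)/544700 = 679.2 Ω.
The fractional drop is R_th/(R_th + R_L); requiring this ≤ 0.0880 gives R_L ≥ R_th(1/0.0880 − 1) = 679.2 × 10.36 = 7.04 kΩ.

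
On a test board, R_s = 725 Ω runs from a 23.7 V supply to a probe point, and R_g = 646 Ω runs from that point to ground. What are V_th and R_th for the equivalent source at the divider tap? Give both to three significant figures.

V_th = 11.2 V, R_th = 342 Ω

V_th is the open-circuit tap voltage: 23.7 × 646/(725 + 646) = 11.2 V.
With the supply zeroed, R_s and R_g appear in parallel from the tap: R_th = R_s‖R_g = (725 × 646)/1371 = 342 Ω.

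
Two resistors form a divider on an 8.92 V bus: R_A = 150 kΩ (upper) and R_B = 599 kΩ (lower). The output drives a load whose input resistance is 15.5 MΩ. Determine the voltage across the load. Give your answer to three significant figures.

V_out ≈ 7.08 V

The load sits in parallel with R_B: R_B‖R_L = (599 × 15500) / (599 + 15500) = 576.7 kΩ.
V_out = 8.92 × 576.7 / (150 + 576.7) = 8.92 × 576.7/726.7 = 7.08 V.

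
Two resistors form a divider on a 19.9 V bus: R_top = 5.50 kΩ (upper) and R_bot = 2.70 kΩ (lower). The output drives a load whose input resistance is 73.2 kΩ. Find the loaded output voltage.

The load sits in parallel with R_bot: R_bot‖R_L = (2.70 × 73.2) / (2.70 + 73.2) = 2.604 kΩ.
V_out = 19.9 × 2.604 / (5.50 + 2.604) = 19.9 × 2.604/8.104 = 6.39 V.

V_out ≈ 6.39 V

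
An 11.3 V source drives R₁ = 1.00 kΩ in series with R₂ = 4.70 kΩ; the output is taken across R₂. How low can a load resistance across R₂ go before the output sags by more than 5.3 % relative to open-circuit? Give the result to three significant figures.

R_L(min) ≈ 14.7 kΩ

Output resistance R_th = R₁‖R₂ = (1000 × 4700)/5700 = 824.6 Ω.
The fractional drop is R_th/(R_th + R_L); requiring this ≤ 0.0530 gives R_L ≥ R_th(1/0.0530 − 1) = 824.6 × 17.87 = 14.7 kΩ.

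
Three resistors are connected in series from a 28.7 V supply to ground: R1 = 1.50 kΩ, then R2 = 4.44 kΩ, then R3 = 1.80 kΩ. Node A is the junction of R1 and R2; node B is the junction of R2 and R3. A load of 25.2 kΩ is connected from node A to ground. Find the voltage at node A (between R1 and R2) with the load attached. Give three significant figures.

Below node A the series string R2+R3 = 6.240 kΩ sits in parallel with the 25.2 kΩ load: 5.002 kΩ.
V_A = 28.7 × 5.002/(1.50 + 5.002) = 22.1 V.

V ≈ 22.1 V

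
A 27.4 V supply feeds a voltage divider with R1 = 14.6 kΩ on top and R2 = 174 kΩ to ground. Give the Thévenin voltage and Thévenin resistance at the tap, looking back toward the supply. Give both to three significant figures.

V_th is the open-circuit tap voltage: 27.4 × 174/(14.6 + 174) = 25.3 V.
With the supply zeroed, R1 and R2 appear in parallel from the tap: R_th = R1‖R2 = (14.6 × 174)/188.6 = 13.5 kΩ.

V_th = 25.3 V, R_th = 13.5 kΩ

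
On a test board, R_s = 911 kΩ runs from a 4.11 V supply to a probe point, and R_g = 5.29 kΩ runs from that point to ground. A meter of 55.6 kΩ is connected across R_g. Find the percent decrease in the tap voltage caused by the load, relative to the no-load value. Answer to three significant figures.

Unloaded V = 4.11 × 5.29/916.3 = 0.023728 V.
Loaded: R_g‖R_L = 4.830 kΩ, giving V = 4.11 × 4.830/915.8 = 0.021678 V.
Drop = (0.023728 − 0.021678) / 0.023728 = 8.64 %.

8.64 %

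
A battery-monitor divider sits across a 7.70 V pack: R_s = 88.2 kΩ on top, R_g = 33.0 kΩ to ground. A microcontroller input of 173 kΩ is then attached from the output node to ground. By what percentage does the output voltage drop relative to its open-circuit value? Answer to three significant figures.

12.2 %

Unloaded V = 7.70 × 33.0/121.2 = 2.0965 V.
Loaded: R_g‖R_L = 27.71 kΩ, giving V = 7.70 × 27.71/115.9 = 1.8410 V.
Drop = (2.0965 − 1.8410) / 2.0965 = 12.2 %.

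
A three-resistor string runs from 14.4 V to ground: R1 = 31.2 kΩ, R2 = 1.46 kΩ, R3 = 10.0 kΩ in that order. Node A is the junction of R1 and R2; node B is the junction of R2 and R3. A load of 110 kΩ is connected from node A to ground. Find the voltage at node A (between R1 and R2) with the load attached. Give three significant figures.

V ≈ 3.59 V

Below node A the series string R2+R3 = 11.46 kΩ sits in parallel with the 110 kΩ load: 10.38 kΩ.
V_A = 14.4 × 10.38/(31.2 + 10.38) = 3.59 V.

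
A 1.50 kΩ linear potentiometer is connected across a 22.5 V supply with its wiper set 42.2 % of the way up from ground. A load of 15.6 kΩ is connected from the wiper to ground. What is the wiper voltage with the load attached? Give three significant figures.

V ≈ 9.28 V

The wiper splits the pot into (1−α)R = 867.0 Ω above and αR = 633.0 Ω below.
Lower section ‖ load = 608.3 Ω.
V_wiper = 22.5 × 608.3/(867.0 + 608.3) = 9.28 V.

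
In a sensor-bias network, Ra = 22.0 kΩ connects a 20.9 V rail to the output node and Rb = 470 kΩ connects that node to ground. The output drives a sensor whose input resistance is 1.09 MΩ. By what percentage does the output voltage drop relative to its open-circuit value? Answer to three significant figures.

1.89 %

The divider's output (Thévenin) resistance is Ra‖Rb = 21.02 kΩ.
Fractional drop under load = R_th/(R_th + R_L) = 21.02 / (21.02 + 1090) = 0.01892.
So the output falls by 1.89 %.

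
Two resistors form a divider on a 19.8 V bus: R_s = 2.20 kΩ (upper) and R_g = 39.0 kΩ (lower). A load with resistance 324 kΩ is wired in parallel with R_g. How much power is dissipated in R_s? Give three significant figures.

P ≈ 0.630 mW

Total resistance from the source is R_s + (R_g‖R_L) = 37.01 kΩ, so I = 19.8/37.01 kΩ = 0.5350 mA.
P = I²·R_s = (0.5350 mA)² × 2.20 kΩ = 0.630 mW.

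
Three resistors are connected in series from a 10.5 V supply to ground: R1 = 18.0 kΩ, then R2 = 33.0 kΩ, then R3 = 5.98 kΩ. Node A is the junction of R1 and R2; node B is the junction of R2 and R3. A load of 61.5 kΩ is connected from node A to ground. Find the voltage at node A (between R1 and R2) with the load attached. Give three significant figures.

V ≈ 5.98 V

Below node A the series string R2+R3 = 38.98 kΩ sits in parallel with the 61.5 kΩ load: 23.86 kΩ.
V_A = 10.5 × 23.86/(18.0 + 23.86) = 5.98 V.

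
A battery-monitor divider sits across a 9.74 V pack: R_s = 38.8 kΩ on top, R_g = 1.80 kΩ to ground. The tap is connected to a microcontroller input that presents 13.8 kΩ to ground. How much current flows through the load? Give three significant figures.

I_L ≈ 0.0278 mA

R_g‖R_L = 1.592 kΩ; V_out = 9.74 × 1.592/40.39 = 0.3840 V.
I_L = V_out / R_L = 0.3840 / 13.8 kΩ = 0.0278 mA.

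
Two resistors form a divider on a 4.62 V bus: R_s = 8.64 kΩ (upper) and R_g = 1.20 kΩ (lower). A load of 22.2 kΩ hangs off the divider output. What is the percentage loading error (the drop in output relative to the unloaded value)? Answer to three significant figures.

4.53 %

The divider's output (Thévenin) resistance is R_s‖R_g = 1.054 kΩ.
Fractional drop under load = R_th/(R_th + R_L) = 1.054 / (1.054 + 22.2) = 0.04531.
So the output falls by 4.53 %.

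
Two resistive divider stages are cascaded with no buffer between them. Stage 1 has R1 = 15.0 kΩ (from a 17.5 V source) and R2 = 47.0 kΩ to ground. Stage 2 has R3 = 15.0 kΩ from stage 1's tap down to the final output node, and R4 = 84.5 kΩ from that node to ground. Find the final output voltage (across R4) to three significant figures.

V_out ≈ 10.1 V

Stage 2 presents R3+R4 = 99.50 kΩ as a load on stage 1's tap.
Stage 1's lower leg becomes R2‖(R3+R4) = 31.92 kΩ, so V_mid = 17.5 × 31.92/46.92 = 11.91 V.
Stage 2 is itself unloaded: V_out = V_mid × R4/(R3+R4) = 11.91 × 84.5/99.50 = 10.1 V.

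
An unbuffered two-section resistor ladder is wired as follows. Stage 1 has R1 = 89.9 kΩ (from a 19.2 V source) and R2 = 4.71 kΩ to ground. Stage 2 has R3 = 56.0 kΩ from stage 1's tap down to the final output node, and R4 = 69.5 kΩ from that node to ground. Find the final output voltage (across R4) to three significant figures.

V_out ≈ 0.511 V

Stage 2 presents R3+R4 = 125.5 kΩ as a load on stage 1's tap.
Stage 1's lower leg becomes R2‖(R3+R4) = 4.540 kΩ, so V_mid = 19.2 × 4.540/94.44 = 0.9229 V.
Stage 2 is itself unloaded: V_out = V_mid × R4/(R3+R4) = 0.9229 × 69.5/125.5 = 0.511 V.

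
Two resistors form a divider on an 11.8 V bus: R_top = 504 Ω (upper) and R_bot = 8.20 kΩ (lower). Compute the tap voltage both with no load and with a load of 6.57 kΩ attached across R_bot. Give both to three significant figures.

Unloaded: 11.1 V; loaded: 10.4 V

Open-circuit: V = 11.8 × 8200/(504 + 8200) = 11.1 V.
With the load, R_bot becomes R_bot‖R_L = 3648 Ω, so V = 11.8 × 3648/4152 = 10.4 V.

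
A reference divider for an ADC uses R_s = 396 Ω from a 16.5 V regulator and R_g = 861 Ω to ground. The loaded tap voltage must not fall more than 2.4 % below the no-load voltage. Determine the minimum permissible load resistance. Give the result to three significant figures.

Output resistance R_th = R_s‖R_g = (396 × 861)/1257 = 271.2 Ω.
The fractional drop is R_th/(R_th + R_L); requiring this ≤ 0.0240 gives R_L ≥ R_th(1/0.0240 − 1) = 271.2 × 40.67 = 11.0 kΩ.

R_L(min) ≈ 11.0 kΩ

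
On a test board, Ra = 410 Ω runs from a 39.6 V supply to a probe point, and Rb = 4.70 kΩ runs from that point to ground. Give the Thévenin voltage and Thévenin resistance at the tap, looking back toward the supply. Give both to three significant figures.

V_th = 36.4 V, R_th = 377 Ω

V_th is the open-circuit tap voltage: 39.6 × 4700/(410 + 4700) = 36.4 V.
With the supply zeroed, Ra and Rb appear in parallel from the tap: R_th = Ra‖Rb = (410 × 4700)/5110 = 377 Ω.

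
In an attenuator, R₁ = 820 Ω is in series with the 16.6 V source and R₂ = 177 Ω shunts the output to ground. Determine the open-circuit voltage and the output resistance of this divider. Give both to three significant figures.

V_th = 2.95 V, R_th = 146 Ω

V_th is the open-circuit tap voltage: 16.6 × 177/(820 + 177) = 2.95 V.
With the supply zeroed, R₁ and R₂ appear in parallel from the tap: R_th = R₁‖R₂ = (820 × 177)/997.0 = 146 Ω.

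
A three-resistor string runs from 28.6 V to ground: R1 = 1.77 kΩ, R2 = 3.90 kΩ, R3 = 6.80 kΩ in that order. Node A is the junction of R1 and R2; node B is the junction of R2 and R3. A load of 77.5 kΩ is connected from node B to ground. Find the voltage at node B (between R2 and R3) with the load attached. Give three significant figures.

At node B, R3 is in parallel with the load: R3‖R_L = 6.251 kΩ.
Below node A the resistance is R2 + (R3‖R_L) = 10.15 kΩ, so V_A = 28.6 × 10.15/11.92 = 24.35 V.
Then V_B = V_A × (R3‖R_L)/(R2 + R3‖R_L) = 24.35 × 6.251/10.15 = 15.0 V.

V ≈ 15.0 V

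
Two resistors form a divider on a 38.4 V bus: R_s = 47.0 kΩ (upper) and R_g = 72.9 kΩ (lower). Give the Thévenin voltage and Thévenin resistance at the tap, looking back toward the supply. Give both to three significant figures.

V_th = 23.3 V, R_th = 28.6 kΩ

V_th is the open-circuit tap voltage: 38.4 × 72.9/(47.0 + 72.9) = 23.3 V.
With the supply zeroed, R_s and R_g appear in parallel from the tap: R_th = R_s‖R_g = (47.0 × 72.9)/119.9 = 28.6 kΩ.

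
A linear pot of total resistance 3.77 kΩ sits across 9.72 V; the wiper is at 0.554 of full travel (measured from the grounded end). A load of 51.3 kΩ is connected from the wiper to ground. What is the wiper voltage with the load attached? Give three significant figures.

V ≈ 5.29 V

The wiper splits the pot into (1−α)R = 1.681 kΩ above and αR = 2.089 kΩ below.
Lower section ‖ load = 2.007 kΩ.
V_wiper = 9.72 × 2.007/(1.681 + 2.007) = 5.29 V.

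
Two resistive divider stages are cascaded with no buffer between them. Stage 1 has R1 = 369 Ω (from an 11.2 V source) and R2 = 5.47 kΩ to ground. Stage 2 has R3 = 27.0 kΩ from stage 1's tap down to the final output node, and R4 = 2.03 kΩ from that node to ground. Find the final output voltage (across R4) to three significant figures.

V_out ≈ 0.725 V

Stage 2 presents R3+R4 = 29030 Ω as a load on stage 1's tap.
Stage 1's lower leg becomes R2‖(R3+R4) = 4603 Ω, so V_mid = 11.2 × 4603/4972 = 10.37 V.
Stage 2 is itself unloaded: V_out = V_mid × R4/(R3+R4) = 10.37 × 2030/29030 = 0.725 V.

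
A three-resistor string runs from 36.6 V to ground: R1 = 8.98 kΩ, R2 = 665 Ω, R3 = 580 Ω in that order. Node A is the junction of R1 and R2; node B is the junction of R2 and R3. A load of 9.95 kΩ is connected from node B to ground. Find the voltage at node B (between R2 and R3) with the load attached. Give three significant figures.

At node B, R3 is in parallel with the load: R3‖R_L = 548.1 Ω.
Below node A the resistance is R2 + (R3‖R_L) = 1213 Ω, so V_A = 36.6 × 1213/10190 = 4.356 V.
Then V_B = V_A × (R3‖R_L)/(R2 + R3‖R_L) = 4.356 × 548.1/1213 = 1.97 V.

V ≈ 1.97 V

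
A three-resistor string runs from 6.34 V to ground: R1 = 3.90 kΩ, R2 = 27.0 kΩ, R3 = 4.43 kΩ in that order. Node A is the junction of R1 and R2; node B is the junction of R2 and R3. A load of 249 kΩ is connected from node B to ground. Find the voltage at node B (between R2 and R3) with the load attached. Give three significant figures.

V ≈ 0.783 V

At node B, R3 is in parallel with the load: R3‖R_L = 4.353 kΩ.
Below node A the resistance is R2 + (R3‖R_L) = 31.35 kΩ, so V_A = 6.34 × 31.35/35.25 = 5.639 V.
Then V_B = V_A × (R3‖R_L)/(R2 + R3‖R_L) = 5.639 × 4.353/31.35 = 0.783 V.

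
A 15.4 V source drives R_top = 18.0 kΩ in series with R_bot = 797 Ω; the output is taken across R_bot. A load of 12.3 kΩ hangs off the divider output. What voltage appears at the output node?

The load sits in parallel with R_bot: R_bot‖R_L = (797 × 12300) / (797 + 12300) = 748.5 Ω.
V_out = 15.4 × 748.5 / (18000 + 748.5) = 15.4 × 748.5/18750 = 0.615 V.
(Unloaded it would have been 0.653 V.)

V_out ≈ 0.615 V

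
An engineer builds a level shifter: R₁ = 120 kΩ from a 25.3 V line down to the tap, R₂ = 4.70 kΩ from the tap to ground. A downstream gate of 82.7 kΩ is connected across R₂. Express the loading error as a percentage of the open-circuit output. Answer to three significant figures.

The divider's output (Thévenin) resistance is R₁‖R₂ = 4.523 kΩ.
Fractional drop under load = R_th/(R_th + R_L) = 4.523 / (4.523 + 82.7) = 0.05185.
So the output falls by 5.19 %.

5.19 %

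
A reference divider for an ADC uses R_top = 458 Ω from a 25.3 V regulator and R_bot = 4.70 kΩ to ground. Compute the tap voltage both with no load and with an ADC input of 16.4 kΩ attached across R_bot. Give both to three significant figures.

Unloaded: 23.1 V; loaded: 22.5 V

Open-circuit: V = 25.3 × 4700/(458 + 4700) = 23.1 V.
With the load, R_bot becomes R_bot‖R_L = 3653 Ω, so V = 25.3 × 3653/4111 = 22.5 V.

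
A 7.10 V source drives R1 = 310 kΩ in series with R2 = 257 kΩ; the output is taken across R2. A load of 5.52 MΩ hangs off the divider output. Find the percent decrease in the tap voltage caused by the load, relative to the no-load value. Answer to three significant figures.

The divider's output (Thévenin) resistance is R1‖R2 = 140.5 kΩ.
Fractional drop under load = R_th/(R_th + R_L) = 140.5 / (140.5 + 5520) = 0.02482.
So the output falls by 2.48 %.

2.48 %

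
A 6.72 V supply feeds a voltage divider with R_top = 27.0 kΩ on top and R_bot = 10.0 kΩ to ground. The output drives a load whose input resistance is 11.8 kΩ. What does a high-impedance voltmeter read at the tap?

V_out ≈ 1.12 V

The load sits in parallel with R_bot: R_bot‖R_L = (10.0 × 11.8) / (10.0 + 11.8) = 5.413 kΩ.
V_out = 6.72 × 5.413 / (27.0 + 5.413) = 6.72 × 5.413/32.41 = 1.12 V.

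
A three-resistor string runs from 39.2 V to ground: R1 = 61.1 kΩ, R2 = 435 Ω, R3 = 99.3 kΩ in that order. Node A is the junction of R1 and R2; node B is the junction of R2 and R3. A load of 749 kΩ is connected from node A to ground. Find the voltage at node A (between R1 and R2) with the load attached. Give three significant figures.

V ≈ 23.1 V

Below node A the series string R2+R3 = 99740 Ω sits in parallel with the 749000 Ω load: 88020 Ω.
V_A = 39.2 × 88020/(61100 + 88020) = 23.1 V.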